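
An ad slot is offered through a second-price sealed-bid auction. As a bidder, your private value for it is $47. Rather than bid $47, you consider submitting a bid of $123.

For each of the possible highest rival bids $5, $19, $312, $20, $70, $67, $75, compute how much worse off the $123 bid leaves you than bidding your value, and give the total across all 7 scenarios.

$71

The deviation costs you only when the competing bid falls strictly between $47 and $123; elsewhere both bids give the same outcome.
$5: outcomes coincide → loss $0.
$19: outcomes coincide → loss $0.
$312: outcomes coincide → loss $0.
$20: outcomes coincide → loss $0.
$70: truthful payoff $0, deviation payoff −$23 → loss $23.
$67: truthful payoff $0, deviation payoff −$20 → loss $20.
$75: truthful payoff $0, deviation payoff −$28 → loss $28.
Total loss = $23 + $20 + $28 = $71.
Truthful bidding weakly dominates here: raising your bid can only win items priced above your value, and lowering it can only forfeit items priced below.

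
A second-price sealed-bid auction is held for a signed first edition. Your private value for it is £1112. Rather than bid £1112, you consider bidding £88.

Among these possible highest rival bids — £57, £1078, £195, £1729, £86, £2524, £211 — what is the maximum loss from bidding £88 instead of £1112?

£57: same outcome either way → loss £0.
£1078: truthful gives £34, deviation gives £0 → loss £34.
£195: truthful gives £917, deviation gives £0 → loss £917.
£1729: same outcome either way → loss £0.
£86: same outcome either way → loss £0.
£2524: same outcome either way → loss £0.
£211: truthful gives £901, deviation gives £0 → loss £901.
Maximum loss: £917.

£917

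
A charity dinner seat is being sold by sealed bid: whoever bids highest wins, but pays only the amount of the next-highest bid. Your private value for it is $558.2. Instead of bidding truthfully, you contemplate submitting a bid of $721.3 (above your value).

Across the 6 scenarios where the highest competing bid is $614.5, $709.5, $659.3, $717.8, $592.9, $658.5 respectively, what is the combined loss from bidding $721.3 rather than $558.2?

$603.3

The deviation costs you only when the competing bid falls strictly between $558.2 and $721.3; elsewhere both bids give the same outcome.
$614.5: truthful payoff $0, deviation payoff −$56.3 → loss $56.3.
$709.5: truthful payoff $0, deviation payoff −$151.3 → loss $151.3.
$659.3: truthful payoff $0, deviation payoff −$101.1 → loss $101.1.
$717.8: truthful payoff $0, deviation payoff −$159.6 → loss $159.6.
$592.9: truthful payoff $0, deviation payoff −$34.7 → loss $34.7.
$658.5: truthful payoff $0, deviation payoff −$100.3 → loss $100.3.
Total loss = $56.3 + $151.3 + $101.1 + $159.6 + $34.7 + $100.3 = $603.3.
Truthful bidding weakly dominates here: raising your bid can only win items priced above your value, and lowering it can only forfeit items priced below.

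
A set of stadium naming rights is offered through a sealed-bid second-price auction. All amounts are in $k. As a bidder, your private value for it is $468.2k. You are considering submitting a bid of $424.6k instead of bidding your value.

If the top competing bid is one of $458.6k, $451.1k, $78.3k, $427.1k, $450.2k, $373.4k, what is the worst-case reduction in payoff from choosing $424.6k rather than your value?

$458.6k: truthful gives $9.6k, deviation gives $0k → loss $9.6k.
$451.1k: truthful gives $17.1k, deviation gives $0k → loss $17.1k.
$78.3k: same outcome either way → loss $0k.
$427.1k: truthful gives $41.1k, deviation gives $0k → loss $41.1k.
$450.2k: truthful gives $18k, deviation gives $0k → loss $18k.
$373.4k: same outcome either way → loss $0k.
Maximum loss: $41.1k.

$41.1k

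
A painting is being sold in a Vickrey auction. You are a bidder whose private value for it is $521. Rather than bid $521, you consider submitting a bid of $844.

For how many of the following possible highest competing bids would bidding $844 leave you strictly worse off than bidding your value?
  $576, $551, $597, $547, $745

The deviation hurts exactly when the highest competing bid lies strictly between $521 and $844 — overbidding then wins at a price above your value.
$576: inside the interval → strictly worse (loss $55).
$551: inside the interval → strictly worse (loss $30).
$597: inside the interval → strictly worse (loss $76).
$547: inside the interval → strictly worse (loss $26).
$745: inside the interval → strictly worse (loss $224).
Count: 5.

5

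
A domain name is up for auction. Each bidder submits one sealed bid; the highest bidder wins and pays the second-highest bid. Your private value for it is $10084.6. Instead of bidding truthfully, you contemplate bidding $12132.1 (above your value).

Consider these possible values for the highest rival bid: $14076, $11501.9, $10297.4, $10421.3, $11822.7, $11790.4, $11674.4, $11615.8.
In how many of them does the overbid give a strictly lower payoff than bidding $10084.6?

7

The deviation hurts exactly when the highest competing bid lies strictly between $10084.6 and $12132.1 — overbidding then wins at a price above your value.
$14076: above both → same outcome either way.
$11501.9: inside the interval → strictly worse (loss $1417.3).
$10297.4: inside the interval → strictly worse (loss $212.8).
$10421.3: inside the interval → strictly worse (loss $336.7).
$11822.7: inside the interval → strictly worse (loss $1738.1).
$11790.4: inside the interval → strictly worse (loss $1705.8).
$11674.4: inside the interval → strictly worse (loss $1589.8).
$11615.8: inside the interval → strictly worse (loss $1531.2).
Count: 7.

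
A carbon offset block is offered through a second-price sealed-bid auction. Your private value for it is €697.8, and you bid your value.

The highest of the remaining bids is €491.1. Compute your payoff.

Your bid €697.8 exceeds the highest competing bid €491.1, so you win.
In a second-price auction the winner pays the second-highest bid, €491.1.
Payoff = value − price = €697.8 − €491.1 = €206.7.

€206.7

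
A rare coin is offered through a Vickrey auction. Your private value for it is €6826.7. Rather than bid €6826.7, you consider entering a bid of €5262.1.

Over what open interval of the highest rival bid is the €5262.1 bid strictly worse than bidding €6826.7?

If the competing bid is below €5262.1, both bids win at the same price — no difference.
If it is above €6826.7, both bids lose — no difference.
If it lies strictly between €5262.1 and €6826.7, bidding your value wins at a price below your value (positive payoff) while bidding €5262.1 loses (payoff 0).
So the deviation strictly hurts on the open interval (€5262.1, €6826.7).
Truthful bidding weakly dominates here: raising your bid can only win items priced above your value, and lowering it can only forfeit items priced below.

(€5262.1, €6826.7)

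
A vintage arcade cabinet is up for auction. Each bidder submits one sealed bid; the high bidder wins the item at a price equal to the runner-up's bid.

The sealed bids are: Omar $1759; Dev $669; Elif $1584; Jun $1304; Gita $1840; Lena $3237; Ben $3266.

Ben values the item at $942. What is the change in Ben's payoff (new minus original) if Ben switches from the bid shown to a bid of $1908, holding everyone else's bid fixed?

The highest bid among the other bidders is $3237; Ben's bid doesn't change that.
Original bid $3266: Ben is highest, pays the top rival bid $3237; payoff $942 − $3237 = −$2295.
Alternative bid $1908: Ben is not highest (top rival bid is $3237); payoff $0.
Change in payoff = $0 − (−$2295) = $2295.

$2295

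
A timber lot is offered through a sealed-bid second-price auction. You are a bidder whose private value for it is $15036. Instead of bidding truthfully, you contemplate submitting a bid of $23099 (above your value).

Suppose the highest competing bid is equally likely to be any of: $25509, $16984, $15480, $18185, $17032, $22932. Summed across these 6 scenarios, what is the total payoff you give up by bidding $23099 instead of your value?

$15433

The deviation costs you only when the competing bid falls strictly between $15036 and $23099; elsewhere both bids give the same outcome.
$25509: outcomes coincide → loss $0.
$16984: truthful payoff $0, deviation payoff −$1948 → loss $1948.
$15480: truthful payoff $0, deviation payoff −$444 → loss $444.
$18185: truthful payoff $0, deviation payoff −$3149 → loss $3149.
$17032: truthful payoff $0, deviation payoff −$1996 → loss $1996.
$22932: truthful payoff $0, deviation payoff −$7896 → loss $7896.
Total loss = $1948 + $444 + $3149 + $1996 + $7896 = $15433.
Because the price is fixed by the runner-up's bid, deviating from your value can only change a good outcome into a bad one — never the reverse.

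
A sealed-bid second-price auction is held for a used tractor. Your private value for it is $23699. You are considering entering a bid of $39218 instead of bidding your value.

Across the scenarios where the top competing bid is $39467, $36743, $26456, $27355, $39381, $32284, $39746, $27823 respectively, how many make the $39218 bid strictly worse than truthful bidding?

The deviation hurts exactly when the highest competing bid lies strictly between $23699 and $39218 — overbidding then wins at a price above your value.
$39467: above both → same outcome either way.
$36743: inside the interval → strictly worse (loss $13044).
$26456: inside the interval → strictly worse (loss $2757).
$27355: inside the interval → strictly worse (loss $3656).
$39381: above both → same outcome either way.
$32284: inside the interval → strictly worse (loss $8585).
$39746: above both → same outcome either way.
$27823: inside the interval → strictly worse (loss $4124).
Count: 5.

5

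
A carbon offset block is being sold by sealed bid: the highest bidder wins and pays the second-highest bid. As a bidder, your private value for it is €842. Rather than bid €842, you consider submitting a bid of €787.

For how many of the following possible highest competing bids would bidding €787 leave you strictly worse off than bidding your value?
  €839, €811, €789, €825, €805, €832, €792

7

The deviation hurts exactly when the highest competing bid lies strictly between €787 and €842 — underbidding then forfeits a profitable win.
€839: inside the interval → strictly worse (loss €3).
€811: inside the interval → strictly worse (loss €31).
€789: inside the interval → strictly worse (loss €53).
€825: inside the interval → strictly worse (loss €17).
€805: inside the interval → strictly worse (loss €37).
€832: inside the interval → strictly worse (loss €10).
€792: inside the interval → strictly worse (loss €50).
Count: 7.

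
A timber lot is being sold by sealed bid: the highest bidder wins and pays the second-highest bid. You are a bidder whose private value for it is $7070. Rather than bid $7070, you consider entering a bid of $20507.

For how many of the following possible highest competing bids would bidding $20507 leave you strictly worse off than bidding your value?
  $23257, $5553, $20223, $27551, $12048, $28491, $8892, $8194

4

The deviation hurts exactly when the highest competing bid lies strictly between $7070 and $20507 — overbidding then wins at a price above your value.
$23257: above both → same outcome either way.
$5553: below both → same outcome either way.
$20223: inside the interval → strictly worse (loss $13153).
$27551: above both → same outcome either way.
$12048: inside the interval → strictly worse (loss $4978).
$28491: above both → same outcome either way.
$8892: inside the interval → strictly worse (loss $1822).
$8194: inside the interval → strictly worse (loss $1124).
Count: 4.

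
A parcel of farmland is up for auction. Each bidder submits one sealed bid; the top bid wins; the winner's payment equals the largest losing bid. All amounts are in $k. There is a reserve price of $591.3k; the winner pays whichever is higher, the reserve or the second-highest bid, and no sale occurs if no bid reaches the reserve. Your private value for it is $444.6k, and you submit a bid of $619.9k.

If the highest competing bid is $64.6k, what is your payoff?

−$146.7k

Your bid $619.9k is the highest and exceeds the reserve.
Price = max(second-highest bid, reserve) = max($64.6k, $591.3k) = $591.3k.
Payoff = $444.6k − $591.3k = −$146.7k.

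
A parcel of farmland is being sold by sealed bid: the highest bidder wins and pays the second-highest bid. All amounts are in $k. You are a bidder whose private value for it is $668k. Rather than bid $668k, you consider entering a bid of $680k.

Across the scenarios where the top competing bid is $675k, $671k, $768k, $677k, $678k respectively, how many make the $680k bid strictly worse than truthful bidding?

The deviation hurts exactly when the highest competing bid lies strictly between $668k and $680k — overbidding then wins at a price above your value.
$675k: inside the interval → strictly worse (loss $7k).
$671k: inside the interval → strictly worse (loss $3k).
$768k: above both → same outcome either way.
$677k: inside the interval → strictly worse (loss $9k).
$678k: inside the interval → strictly worse (loss $10k).
Count: 4.

4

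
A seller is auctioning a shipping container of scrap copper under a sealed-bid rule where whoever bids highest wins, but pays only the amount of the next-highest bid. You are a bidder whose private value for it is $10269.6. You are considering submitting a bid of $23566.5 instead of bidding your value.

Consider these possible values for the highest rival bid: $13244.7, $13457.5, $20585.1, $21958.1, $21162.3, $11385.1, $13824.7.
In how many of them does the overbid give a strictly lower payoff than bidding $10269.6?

7

The deviation hurts exactly when the highest competing bid lies strictly between $10269.6 and $23566.5 — overbidding then wins at a price above your value.
$13244.7: inside the interval → strictly worse (loss $2975.1).
$13457.5: inside the interval → strictly worse (loss $3187.9).
$20585.1: inside the interval → strictly worse (loss $10315.5).
$21958.1: inside the interval → strictly worse (loss $11688.5).
$21162.3: inside the interval → strictly worse (loss $10892.7).
$11385.1: inside the interval → strictly worse (loss $1115.5).
$13824.7: inside the interval → strictly worse (loss $3555.1).
Count: 7.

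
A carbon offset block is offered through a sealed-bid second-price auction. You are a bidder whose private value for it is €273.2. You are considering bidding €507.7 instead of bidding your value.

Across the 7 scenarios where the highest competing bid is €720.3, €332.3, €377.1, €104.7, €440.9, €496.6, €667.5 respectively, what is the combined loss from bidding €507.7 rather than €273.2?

The deviation costs you only when the competing bid falls strictly between €273.2 and €507.7; elsewhere both bids give the same outcome.
€720.3: outcomes coincide → loss €0.
€332.3: truthful payoff €0, deviation payoff −€59.1 → loss €59.1.
€377.1: truthful payoff €0, deviation payoff −€103.9 → loss €103.9.
€104.7: outcomes coincide → loss €0.
€440.9: truthful payoff €0, deviation payoff −€167.7 → loss €167.7.
€496.6: truthful payoff €0, deviation payoff −€223.4 → loss €223.4.
€667.5: outcomes coincide → loss €0.
Total loss = €59.1 + €103.9 + €167.7 + €223.4 = €554.1.
Truthful bidding weakly dominates here: raising your bid can only win items priced above your value, and lowering it can only forfeit items priced below.

€554.1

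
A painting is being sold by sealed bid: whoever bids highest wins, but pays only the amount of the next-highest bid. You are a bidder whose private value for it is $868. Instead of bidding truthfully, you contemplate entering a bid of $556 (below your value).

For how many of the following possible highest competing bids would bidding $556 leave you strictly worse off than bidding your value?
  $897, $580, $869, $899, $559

The deviation hurts exactly when the highest competing bid lies strictly between $556 and $868 — underbidding then forfeits a profitable win.
$897: above both → same outcome either way.
$580: inside the interval → strictly worse (loss $288).
$869: above both → same outcome either way.
$899: above both → same outcome either way.
$559: inside the interval → strictly worse (loss $309).
Count: 2.

2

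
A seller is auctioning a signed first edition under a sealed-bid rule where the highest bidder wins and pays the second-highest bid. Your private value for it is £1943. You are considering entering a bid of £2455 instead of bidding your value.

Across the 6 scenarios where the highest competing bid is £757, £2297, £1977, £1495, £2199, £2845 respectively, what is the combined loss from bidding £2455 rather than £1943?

£644

The deviation costs you only when the competing bid falls strictly between £1943 and £2455; elsewhere both bids give the same outcome.
£757: outcomes coincide → loss £0.
£2297: truthful payoff £0, deviation payoff −£354 → loss £354.
£1977: truthful payoff £0, deviation payoff −£34 → loss £34.
£1495: outcomes coincide → loss £0.
£2199: truthful payoff £0, deviation payoff −£256 → loss £256.
£2845: outcomes coincide → loss £0.
Total loss = £354 + £34 + £256 = £644.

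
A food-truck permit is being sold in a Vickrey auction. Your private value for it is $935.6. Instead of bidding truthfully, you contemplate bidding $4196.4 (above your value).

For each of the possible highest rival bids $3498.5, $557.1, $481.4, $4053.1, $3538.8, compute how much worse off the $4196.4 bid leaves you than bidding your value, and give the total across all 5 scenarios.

The deviation costs you only when the competing bid falls strictly between $935.6 and $4196.4; elsewhere both bids give the same outcome.
$3498.5: truthful payoff $0, deviation payoff −$2562.9 → loss $2562.9.
$557.1: outcomes coincide → loss $0.
$481.4: outcomes coincide → loss $0.
$4053.1: truthful payoff $0, deviation payoff −$3117.5 → loss $3117.5.
$3538.8: truthful payoff $0, deviation payoff −$2603.2 → loss $2603.2.
Total loss = $2562.9 + $3117.5 + $2603.2 = $8283.6.
Because the price is fixed by the runner-up's bid, deviating from your value can only change a good outcome into a bad one — never the reverse.

$8283.6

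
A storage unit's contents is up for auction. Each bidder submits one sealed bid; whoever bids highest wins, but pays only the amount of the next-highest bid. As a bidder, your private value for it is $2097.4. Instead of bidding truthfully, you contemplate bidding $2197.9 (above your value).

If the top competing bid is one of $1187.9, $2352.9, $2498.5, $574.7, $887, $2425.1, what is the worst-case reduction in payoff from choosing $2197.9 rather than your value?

$1187.9: same outcome either way → loss $0.
$2352.9: same outcome either way → loss $0.
$2498.5: same outcome either way → loss $0.
$574.7: same outcome either way → loss $0.
$887: same outcome either way → loss $0.
$2425.1: same outcome either way → loss $0.
Maximum loss: $0.

$0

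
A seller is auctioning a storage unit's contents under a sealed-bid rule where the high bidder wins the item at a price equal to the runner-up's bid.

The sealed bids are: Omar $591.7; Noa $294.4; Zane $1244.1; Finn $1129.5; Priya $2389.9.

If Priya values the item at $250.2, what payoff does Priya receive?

Highest bid: Priya at $2389.9, so Priya wins.
Second-highest bid: Zane at $1244.1 — that is the price the winner pays.
Priya's payoff = value − price = $250.2 − $1244.1 = −$993.9.

−$993.9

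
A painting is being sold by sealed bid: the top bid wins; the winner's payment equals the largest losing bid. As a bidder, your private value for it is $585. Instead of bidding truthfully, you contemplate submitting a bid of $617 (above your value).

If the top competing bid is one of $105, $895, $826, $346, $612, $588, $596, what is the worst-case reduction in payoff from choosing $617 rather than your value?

$27

$105: same outcome either way → loss $0.
$895: same outcome either way → loss $0.
$826: same outcome either way → loss $0.
$346: same outcome either way → loss $0.
$612: truthful gives $0, deviation gives −$27 → loss $27.
$588: truthful gives $0, deviation gives −$3 → loss $3.
$596: truthful gives $0, deviation gives −$11 → loss $11.
Maximum loss: $27.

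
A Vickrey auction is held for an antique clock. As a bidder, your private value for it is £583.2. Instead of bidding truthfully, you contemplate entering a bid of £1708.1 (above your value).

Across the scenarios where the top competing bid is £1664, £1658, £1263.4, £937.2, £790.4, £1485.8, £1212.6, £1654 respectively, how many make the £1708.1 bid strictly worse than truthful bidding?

8

The deviation hurts exactly when the highest competing bid lies strictly between £583.2 and £1708.1 — overbidding then wins at a price above your value.
£1664: inside the interval → strictly worse (loss £1080.8).
£1658: inside the interval → strictly worse (loss £1074.8).
£1263.4: inside the interval → strictly worse (loss £680.2).
£937.2: inside the interval → strictly worse (loss £354).
£790.4: inside the interval → strictly worse (loss £207.2).
£1485.8: inside the interval → strictly worse (loss £902.6).
£1212.6: inside the interval → strictly worse (loss £629.4).
£1654: inside the interval → strictly worse (loss £1070.8).
Count: 8.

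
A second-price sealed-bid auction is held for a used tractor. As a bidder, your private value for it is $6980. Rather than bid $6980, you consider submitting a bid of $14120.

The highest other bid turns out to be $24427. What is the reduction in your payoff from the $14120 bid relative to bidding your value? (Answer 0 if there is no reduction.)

Bidding your value $6980: you lose (since $6980 < $24427). Payoff $0.
Bidding $14120: you lose. Payoff $0.
Difference = $0 − $0 = $0; both bids lead to the same outcome because the competing bid is above both your value and your alternative bid.

$0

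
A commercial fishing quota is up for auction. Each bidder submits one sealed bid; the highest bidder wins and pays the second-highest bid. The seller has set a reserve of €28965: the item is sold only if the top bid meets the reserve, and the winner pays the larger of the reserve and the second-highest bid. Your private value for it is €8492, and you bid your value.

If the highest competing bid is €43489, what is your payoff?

€0

Your bid €8492 is below the highest competing bid €43489, so you lose. Payoff €0.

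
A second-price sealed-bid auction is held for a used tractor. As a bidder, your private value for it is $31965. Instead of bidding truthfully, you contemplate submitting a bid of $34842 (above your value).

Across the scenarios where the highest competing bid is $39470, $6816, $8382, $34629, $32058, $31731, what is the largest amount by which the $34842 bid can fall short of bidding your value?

$39470: same outcome either way → loss $0.
$6816: same outcome either way → loss $0.
$8382: same outcome either way → loss $0.
$34629: truthful gives $0, deviation gives −$2664 → loss $2664.
$32058: truthful gives $0, deviation gives −$93 → loss $93.
$31731: same outcome either way → loss $0.
Maximum loss: $2664.

$2664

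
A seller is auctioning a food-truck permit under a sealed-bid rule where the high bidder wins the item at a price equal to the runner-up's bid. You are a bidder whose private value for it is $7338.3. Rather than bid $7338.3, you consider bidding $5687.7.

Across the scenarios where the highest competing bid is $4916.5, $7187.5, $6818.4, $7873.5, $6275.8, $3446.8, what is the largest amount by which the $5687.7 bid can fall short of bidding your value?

$4916.5: same outcome either way → loss $0.
$7187.5: truthful gives $150.8, deviation gives $0 → loss $150.8.
$6818.4: truthful gives $519.9, deviation gives $0 → loss $519.9.
$7873.5: same outcome either way → loss $0.
$6275.8: truthful gives $1062.5, deviation gives $0 → loss $1062.5.
$3446.8: same outcome either way → loss $0.
Maximum loss: $1062.5.

$1062.5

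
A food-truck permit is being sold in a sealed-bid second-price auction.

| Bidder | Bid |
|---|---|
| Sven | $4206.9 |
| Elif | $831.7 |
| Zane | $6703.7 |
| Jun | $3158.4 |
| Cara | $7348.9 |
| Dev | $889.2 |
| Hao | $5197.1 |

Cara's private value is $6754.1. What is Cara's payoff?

$50.4

Highest bid: Cara at $7348.9, so Cara wins.
Second-highest bid: Zane at $6703.7 — that is the price the winner pays.
Cara's payoff = value − price = $6754.1 − $6703.7 = $50.4.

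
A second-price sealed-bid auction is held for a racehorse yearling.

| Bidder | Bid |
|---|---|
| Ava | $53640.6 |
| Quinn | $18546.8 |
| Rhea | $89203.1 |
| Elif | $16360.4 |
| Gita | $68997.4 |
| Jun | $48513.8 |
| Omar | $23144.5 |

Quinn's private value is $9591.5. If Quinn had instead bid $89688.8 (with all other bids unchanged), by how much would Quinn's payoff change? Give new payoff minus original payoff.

The highest bid among the other bidders is $89203.1; Quinn's bid doesn't change that.
Original bid $18546.8: Quinn is not highest (top rival bid is $89203.1); payoff $0.
Alternative bid $89688.8: Quinn is highest, pays the top rival bid $89203.1; payoff $9591.5 − $89203.1 = −$79611.6.
Change in payoff = −$79611.6 − ($0) = −$79611.6.

−$79611.6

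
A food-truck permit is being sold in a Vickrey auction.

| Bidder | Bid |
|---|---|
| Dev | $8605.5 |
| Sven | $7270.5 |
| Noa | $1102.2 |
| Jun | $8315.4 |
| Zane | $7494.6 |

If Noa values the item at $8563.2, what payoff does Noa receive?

Highest bid: Dev at $8605.5, so Dev wins.
Second-highest bid: Jun at $8315.4 — that is the price the winner pays.
Noa did not win, so Noa pays nothing and receives nothing: payoff $0.

$0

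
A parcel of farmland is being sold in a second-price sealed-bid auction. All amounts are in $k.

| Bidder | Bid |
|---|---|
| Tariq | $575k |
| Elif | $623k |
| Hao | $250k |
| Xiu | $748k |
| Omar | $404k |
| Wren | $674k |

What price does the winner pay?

Highest bid: Xiu at $748k, so Xiu wins.
Second-highest bid: Wren at $674k — that is the price the winner pays.

$674k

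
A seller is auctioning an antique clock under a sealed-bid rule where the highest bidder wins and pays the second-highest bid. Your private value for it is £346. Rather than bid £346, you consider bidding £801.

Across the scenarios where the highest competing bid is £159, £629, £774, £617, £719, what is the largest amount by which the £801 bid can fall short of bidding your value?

£159: same outcome either way → loss £0.
£629: truthful gives £0, deviation gives −£283 → loss £283.
£774: truthful gives £0, deviation gives −£428 → loss £428.
£617: truthful gives £0, deviation gives −£271 → loss £271.
£719: truthful gives £0, deviation gives −£373 → loss £373.
Maximum loss: £428.

£428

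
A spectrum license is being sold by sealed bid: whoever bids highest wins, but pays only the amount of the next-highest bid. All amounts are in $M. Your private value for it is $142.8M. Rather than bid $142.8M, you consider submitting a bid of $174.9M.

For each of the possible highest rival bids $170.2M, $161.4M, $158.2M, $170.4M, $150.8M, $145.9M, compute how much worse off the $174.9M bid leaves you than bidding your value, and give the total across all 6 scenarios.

$100.1M

The deviation costs you only when the competing bid falls strictly between $142.8M and $174.9M; elsewhere both bids give the same outcome.
$170.2M: truthful payoff $0M, deviation payoff −$27.4M → loss $27.4M.
$161.4M: truthful payoff $0M, deviation payoff −$18.6M → loss $18.6M.
$158.2M: truthful payoff $0M, deviation payoff −$15.4M → loss $15.4M.
$170.4M: truthful payoff $0M, deviation payoff −$27.6M → loss $27.6M.
$150.8M: truthful payoff $0M, deviation payoff −$8M → loss $8M.
$145.9M: truthful payoff $0M, deviation payoff −$3.1M → loss $3.1M.
Total loss = $27.4M + $18.6M + $15.4M + $27.6M + $8M + $3.1M = $100.1M.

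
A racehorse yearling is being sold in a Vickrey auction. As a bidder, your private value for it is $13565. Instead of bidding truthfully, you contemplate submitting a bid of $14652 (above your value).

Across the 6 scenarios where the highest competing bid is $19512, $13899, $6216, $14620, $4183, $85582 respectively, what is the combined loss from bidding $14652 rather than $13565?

The deviation costs you only when the competing bid falls strictly between $13565 and $14652; elsewhere both bids give the same outcome.
$19512: outcomes coincide → loss $0.
$13899: truthful payoff $0, deviation payoff −$334 → loss $334.
$6216: outcomes coincide → loss $0.
$14620: truthful payoff $0, deviation payoff −$1055 → loss $1055.
$4183: outcomes coincide → loss $0.
$85582: outcomes coincide → loss $0.
Total loss = $334 + $1055 = $1389.

$1389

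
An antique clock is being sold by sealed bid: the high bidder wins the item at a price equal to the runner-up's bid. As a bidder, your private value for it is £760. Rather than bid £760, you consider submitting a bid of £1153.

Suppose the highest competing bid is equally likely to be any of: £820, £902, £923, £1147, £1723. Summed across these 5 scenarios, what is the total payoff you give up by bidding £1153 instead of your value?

The deviation costs you only when the competing bid falls strictly between £760 and £1153; elsewhere both bids give the same outcome.
£820: truthful payoff £0, deviation payoff −£60 → loss £60.
£902: truthful payoff £0, deviation payoff −£142 → loss £142.
£923: truthful payoff £0, deviation payoff −£163 → loss £163.
£1147: truthful payoff £0, deviation payoff −£387 → loss £387.
£1723: outcomes coincide → loss £0.
Total loss = £60 + £142 + £163 + £387 = £752.
Truthful bidding weakly dominates here: raising your bid can only win items priced above your value, and lowering it can only forfeit items priced below.

£752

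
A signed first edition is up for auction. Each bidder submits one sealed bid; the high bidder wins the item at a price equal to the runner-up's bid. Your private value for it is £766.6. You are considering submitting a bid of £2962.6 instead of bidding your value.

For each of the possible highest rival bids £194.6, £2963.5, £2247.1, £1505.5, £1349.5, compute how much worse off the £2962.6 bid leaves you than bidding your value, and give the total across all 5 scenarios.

£2802.3

The deviation costs you only when the competing bid falls strictly between £766.6 and £2962.6; elsewhere both bids give the same outcome.
£194.6: outcomes coincide → loss £0.
£2963.5: outcomes coincide → loss £0.
£2247.1: truthful payoff £0, deviation payoff −£1480.5 → loss £1480.5.
£1505.5: truthful payoff £0, deviation payoff −£738.9 → loss £738.9.
£1349.5: truthful payoff £0, deviation payoff −£582.9 → loss £582.9.
Total loss = £1480.5 + £738.9 + £582.9 = £2802.3.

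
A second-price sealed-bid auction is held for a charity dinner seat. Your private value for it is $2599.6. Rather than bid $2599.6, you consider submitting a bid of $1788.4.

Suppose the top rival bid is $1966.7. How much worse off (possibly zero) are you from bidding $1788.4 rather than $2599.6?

Bidding your value $2599.6: you win (since $2599.6 > $1966.7) and pay $1966.7. Payoff $632.9.
Bidding $1788.4: you lose. Payoff $0.
The competing bid $1966.7 lies between your shaded bid and your value, so underbidding forfeits an item you could have won at a profitable price.
Loss from deviating = $632.9 − ($0) = $632.9.

$632.9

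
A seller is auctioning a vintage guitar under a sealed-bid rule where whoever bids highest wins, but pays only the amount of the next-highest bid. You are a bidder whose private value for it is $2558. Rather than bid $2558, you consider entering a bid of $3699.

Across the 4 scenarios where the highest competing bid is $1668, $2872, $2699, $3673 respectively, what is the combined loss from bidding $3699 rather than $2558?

$1570

The deviation costs you only when the competing bid falls strictly between $2558 and $3699; elsewhere both bids give the same outcome.
$1668: outcomes coincide → loss $0.
$2872: truthful payoff $0, deviation payoff −$314 → loss $314.
$2699: truthful payoff $0, deviation payoff −$141 → loss $141.
$3673: truthful payoff $0, deviation payoff −$1115 → loss $1115.
Total loss = $314 + $141 + $1115 = $1570.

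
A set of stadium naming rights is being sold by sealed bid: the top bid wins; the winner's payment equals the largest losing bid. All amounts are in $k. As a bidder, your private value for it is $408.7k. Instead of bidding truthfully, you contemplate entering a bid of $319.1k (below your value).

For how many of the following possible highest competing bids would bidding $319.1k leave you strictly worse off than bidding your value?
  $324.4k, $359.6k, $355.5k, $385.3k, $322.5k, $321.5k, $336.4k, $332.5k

8

The deviation hurts exactly when the highest competing bid lies strictly between $319.1k and $408.7k — underbidding then forfeits a profitable win.
$324.4k: inside the interval → strictly worse (loss $84.3k).
$359.6k: inside the interval → strictly worse (loss $49.1k).
$355.5k: inside the interval → strictly worse (loss $53.2k).
$385.3k: inside the interval → strictly worse (loss $23.4k).
$322.5k: inside the interval → strictly worse (loss $86.2k).
$321.5k: inside the interval → strictly worse (loss $87.2k).
$336.4k: inside the interval → strictly worse (loss $72.3k).
$332.5k: inside the interval → strictly worse (loss $76.2k).
Count: 8.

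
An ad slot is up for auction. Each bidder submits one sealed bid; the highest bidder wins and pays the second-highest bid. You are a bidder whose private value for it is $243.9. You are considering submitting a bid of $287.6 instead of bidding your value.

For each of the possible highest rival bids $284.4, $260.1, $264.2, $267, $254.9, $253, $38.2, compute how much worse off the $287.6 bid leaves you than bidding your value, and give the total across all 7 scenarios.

The deviation costs you only when the competing bid falls strictly between $243.9 and $287.6; elsewhere both bids give the same outcome.
$284.4: truthful payoff $0, deviation payoff −$40.5 → loss $40.5.
$260.1: truthful payoff $0, deviation payoff −$16.2 → loss $16.2.
$264.2: truthful payoff $0, deviation payoff −$20.3 → loss $20.3.
$267: truthful payoff $0, deviation payoff −$23.1 → loss $23.1.
$254.9: truthful payoff $0, deviation payoff −$11 → loss $11.
$253: truthful payoff $0, deviation payoff −$9.1 → loss $9.1.
$38.2: outcomes coincide → loss $0.
Total loss = $40.5 + $16.2 + $20.3 + $23.1 + $11 + $9.1 = $120.2.

$120.2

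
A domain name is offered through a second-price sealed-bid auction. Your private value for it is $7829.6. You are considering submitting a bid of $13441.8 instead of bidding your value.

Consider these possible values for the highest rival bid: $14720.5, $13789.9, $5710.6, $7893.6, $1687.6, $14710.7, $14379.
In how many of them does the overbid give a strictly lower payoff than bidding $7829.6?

1

The deviation hurts exactly when the highest competing bid lies strictly between $7829.6 and $13441.8 — overbidding then wins at a price above your value.
$14720.5: above both → same outcome either way.
$13789.9: above both → same outcome either way.
$5710.6: below both → same outcome either way.
$7893.6: inside the interval → strictly worse (loss $64).
$1687.6: below both → same outcome either way.
$14710.7: above both → same outcome either way.
$14379: above both → same outcome either way.
Count: 1.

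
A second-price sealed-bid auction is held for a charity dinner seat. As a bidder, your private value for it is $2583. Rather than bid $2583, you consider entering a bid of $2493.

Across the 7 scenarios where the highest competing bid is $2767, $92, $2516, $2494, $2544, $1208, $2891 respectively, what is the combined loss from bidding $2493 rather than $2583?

The deviation costs you only when the competing bid falls strictly between $2493 and $2583; elsewhere both bids give the same outcome.
$2767: outcomes coincide → loss $0.
$92: outcomes coincide → loss $0.
$2516: truthful payoff $67, deviation payoff $0 → loss $67.
$2494: truthful payoff $89, deviation payoff $0 → loss $89.
$2544: truthful payoff $39, deviation payoff $0 → loss $39.
$1208: outcomes coincide → loss $0.
$2891: outcomes coincide → loss $0.
Total loss = $67 + $89 + $39 = $195.

$195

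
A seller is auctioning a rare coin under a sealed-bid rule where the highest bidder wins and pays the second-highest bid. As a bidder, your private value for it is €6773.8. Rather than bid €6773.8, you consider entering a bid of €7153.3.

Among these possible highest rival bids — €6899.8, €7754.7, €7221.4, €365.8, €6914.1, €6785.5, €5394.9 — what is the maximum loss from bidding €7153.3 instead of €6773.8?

€140.3

€6899.8: truthful gives €0, deviation gives −€126 → loss €126.
€7754.7: same outcome either way → loss €0.
€7221.4: same outcome either way → loss €0.
€365.8: same outcome either way → loss €0.
€6914.1: truthful gives €0, deviation gives −€140.3 → loss €140.3.
€6785.5: truthful gives €0, deviation gives −€11.7 → loss €11.7.
€5394.9: same outcome either way → loss €0.
Maximum loss: €140.3.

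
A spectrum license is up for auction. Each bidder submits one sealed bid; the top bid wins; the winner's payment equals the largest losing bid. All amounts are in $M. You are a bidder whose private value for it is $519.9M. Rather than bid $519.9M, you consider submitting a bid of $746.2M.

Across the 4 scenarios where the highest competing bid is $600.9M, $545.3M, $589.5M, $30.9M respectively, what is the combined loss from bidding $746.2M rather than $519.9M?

$176M

The deviation costs you only when the competing bid falls strictly between $519.9M and $746.2M; elsewhere both bids give the same outcome.
$600.9M: truthful payoff $0M, deviation payoff −$81M → loss $81M.
$545.3M: truthful payoff $0M, deviation payoff −$25.4M → loss $25.4M.
$589.5M: truthful payoff $0M, deviation payoff −$69.6M → loss $69.6M.
$30.9M: outcomes coincide → loss $0M.
Total loss = $81M + $25.4M + $69.6M = $176M.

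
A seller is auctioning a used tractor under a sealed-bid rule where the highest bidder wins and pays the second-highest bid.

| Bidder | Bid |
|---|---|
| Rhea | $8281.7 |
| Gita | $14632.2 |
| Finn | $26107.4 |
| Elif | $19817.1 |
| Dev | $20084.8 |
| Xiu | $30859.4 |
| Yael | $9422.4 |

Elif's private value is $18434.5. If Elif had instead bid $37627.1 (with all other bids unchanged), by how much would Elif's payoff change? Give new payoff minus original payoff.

−$12424.9

The highest bid among the other bidders is $30859.4; Elif's bid doesn't change that.
Original bid $19817.1: Elif is not highest (top rival bid is $30859.4); payoff $0.
Alternative bid $37627.1: Elif is highest, pays the top rival bid $30859.4; payoff $18434.5 − $30859.4 = −$12424.9.
Change in payoff = −$12424.9 − ($0) = −$12424.9.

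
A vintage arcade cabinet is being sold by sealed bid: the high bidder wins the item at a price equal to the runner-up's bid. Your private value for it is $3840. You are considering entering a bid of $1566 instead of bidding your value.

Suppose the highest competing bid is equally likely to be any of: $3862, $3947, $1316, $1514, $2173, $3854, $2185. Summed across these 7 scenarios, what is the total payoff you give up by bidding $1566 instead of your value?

The deviation costs you only when the competing bid falls strictly between $1566 and $3840; elsewhere both bids give the same outcome.
$3862: outcomes coincide → loss $0.
$3947: outcomes coincide → loss $0.
$1316: outcomes coincide → loss $0.
$1514: outcomes coincide → loss $0.
$2173: truthful payoff $1667, deviation payoff $0 → loss $1667.
$3854: outcomes coincide → loss $0.
$2185: truthful payoff $1655, deviation payoff $0 → loss $1655.
Total loss = $1667 + $1655 = $3322.

$3322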